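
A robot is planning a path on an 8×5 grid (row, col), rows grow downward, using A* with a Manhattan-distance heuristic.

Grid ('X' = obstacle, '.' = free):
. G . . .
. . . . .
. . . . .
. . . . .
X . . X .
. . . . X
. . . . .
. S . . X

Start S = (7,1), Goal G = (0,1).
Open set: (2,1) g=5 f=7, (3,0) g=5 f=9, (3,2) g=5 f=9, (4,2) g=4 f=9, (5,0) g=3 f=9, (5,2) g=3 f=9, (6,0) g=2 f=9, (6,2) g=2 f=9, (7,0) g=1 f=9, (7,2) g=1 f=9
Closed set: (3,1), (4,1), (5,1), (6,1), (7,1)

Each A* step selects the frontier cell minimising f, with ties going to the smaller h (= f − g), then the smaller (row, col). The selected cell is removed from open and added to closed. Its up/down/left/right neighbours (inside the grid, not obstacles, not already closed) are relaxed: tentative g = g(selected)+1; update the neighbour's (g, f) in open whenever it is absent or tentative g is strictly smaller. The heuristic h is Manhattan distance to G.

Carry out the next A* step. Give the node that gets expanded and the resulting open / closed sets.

expanded=(2,1); open=[(1,1) g=6 f=7, (2,0) g=6 f=9, (2,2) g=6 f=9, (3,0) g=5 f=9, (3,2) g=5 f=9, (4,2) g=4 f=9, (5,0) g=3 f=9, (5,2) g=3 f=9, (6,0) g=2 f=9, (6,2) g=2 f=9, (7,0) g=1 f=9, (7,2) g=1 f=9]; closed=[(2,1), (3,1), (4,1), (5,1), (6,1), (7,1)]

step 1: expand (2,1) (f=7, h=2) → closed; open now [(1,1) g=6 f=7, (2,0) g=6 f=9, (2,2) g=6 f=9, (3,0) g=5 f=9, (3,2) g=5 f=9, (4,2) g=4 f=9, (5,0) g=3 f=9, (5,2) g=3 f=9, (6,0) g=2 f=9, (6,2) g=2 f=9, (7,0) g=1 f=9, (7,2) g=1 f=9]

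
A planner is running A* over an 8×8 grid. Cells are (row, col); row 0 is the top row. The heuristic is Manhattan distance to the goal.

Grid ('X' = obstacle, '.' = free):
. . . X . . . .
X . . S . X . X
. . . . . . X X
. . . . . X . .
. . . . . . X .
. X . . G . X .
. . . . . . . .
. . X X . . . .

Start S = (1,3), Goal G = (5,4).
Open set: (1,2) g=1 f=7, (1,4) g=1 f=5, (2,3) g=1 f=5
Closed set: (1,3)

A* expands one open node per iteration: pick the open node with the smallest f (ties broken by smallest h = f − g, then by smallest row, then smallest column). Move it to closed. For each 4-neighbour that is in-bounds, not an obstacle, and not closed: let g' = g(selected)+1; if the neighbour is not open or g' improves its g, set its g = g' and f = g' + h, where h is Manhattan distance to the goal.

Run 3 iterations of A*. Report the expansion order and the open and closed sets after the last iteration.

order=[(1,4) → (2,4) → (3,4)]; open=[(0,4) g=2 f=7, (1,2) g=1 f=7, (2,3) g=1 f=5, (2,5) g=3 f=7, (3,3) g=4 f=7, (4,4) g=4 f=5]; closed=[(1,3), (1,4), (2,4), (3,4)]

step 1: expand (1,4) (f=5, h=4) → closed; open now [(0,4) g=2 f=7, (1,2) g=1 f=7, (2,3) g=1 f=5, (2,4) g=2 f=5]
step 2: expand (2,4) (f=5, h=3) → closed; open now [(0,4) g=2 f=7, (1,2) g=1 f=7, (2,3) g=1 f=5, (2,5) g=3 f=7, (3,4) g=3 f=5]
step 3: expand (3,4) (f=5, h=2) → closed; open now [(0,4) g=2 f=7, (1,2) g=1 f=7, (2,3) g=1 f=5, (2,5) g=3 f=7, (3,3) g=4 f=7, (4,4) g=4 f=5]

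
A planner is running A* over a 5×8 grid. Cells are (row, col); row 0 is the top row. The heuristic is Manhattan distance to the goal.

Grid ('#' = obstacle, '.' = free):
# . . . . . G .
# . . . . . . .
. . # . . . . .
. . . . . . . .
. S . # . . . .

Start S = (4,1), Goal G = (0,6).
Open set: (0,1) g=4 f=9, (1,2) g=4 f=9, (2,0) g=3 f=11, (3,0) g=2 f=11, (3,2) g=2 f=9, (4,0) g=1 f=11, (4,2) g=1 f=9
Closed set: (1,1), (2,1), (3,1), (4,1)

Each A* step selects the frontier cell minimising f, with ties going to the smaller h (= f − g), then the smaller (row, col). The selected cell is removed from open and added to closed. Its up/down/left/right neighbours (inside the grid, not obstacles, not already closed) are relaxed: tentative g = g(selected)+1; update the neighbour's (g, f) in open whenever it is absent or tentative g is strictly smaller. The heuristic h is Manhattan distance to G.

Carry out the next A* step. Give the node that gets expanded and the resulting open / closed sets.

expanded=(0,1); open=[(0,2) g=5 f=9, (1,2) g=4 f=9, (2,0) g=3 f=11, (3,0) g=2 f=11, (3,2) g=2 f=9, (4,0) g=1 f=11, (4,2) g=1 f=9]; closed=[(0,1), (1,1), (2,1), (3,1), (4,1)]

step 1: expand (0,1) (f=9, h=5) → closed; open now [(0,2) g=5 f=9, (1,2) g=4 f=9, (2,0) g=3 f=11, (3,0) g=2 f=11, (3,2) g=2 f=9, (4,0) g=1 f=11, (4,2) g=1 f=9]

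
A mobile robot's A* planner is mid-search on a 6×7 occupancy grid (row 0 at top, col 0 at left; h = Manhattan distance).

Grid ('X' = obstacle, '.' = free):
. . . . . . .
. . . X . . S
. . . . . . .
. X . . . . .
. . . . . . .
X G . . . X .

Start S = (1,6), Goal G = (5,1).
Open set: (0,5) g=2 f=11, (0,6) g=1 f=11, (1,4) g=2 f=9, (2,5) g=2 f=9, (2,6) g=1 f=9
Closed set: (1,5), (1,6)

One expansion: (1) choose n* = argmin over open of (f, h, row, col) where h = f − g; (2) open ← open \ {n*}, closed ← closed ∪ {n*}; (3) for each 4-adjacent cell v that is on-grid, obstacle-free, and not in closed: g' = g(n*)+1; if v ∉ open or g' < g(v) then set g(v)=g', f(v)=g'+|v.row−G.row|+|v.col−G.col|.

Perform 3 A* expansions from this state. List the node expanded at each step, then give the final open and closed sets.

step 1: expand (1,4) (f=9, h=7) → closed; open now [(0,4) g=3 f=11, (0,5) g=2 f=11, (0,6) g=1 f=11, (2,4) g=3 f=9, (2,5) g=2 f=9, (2,6) g=1 f=9]
step 2: expand (2,4) (f=9, h=6) → closed; open now [(0,4) g=3 f=11, (0,5) g=2 f=11, (0,6) g=1 f=11, (2,3) g=4 f=9, (2,5) g=2 f=9, (2,6) g=1 f=9, (3,4) g=4 f=9]
step 3: expand (2,3) (f=9, h=5) → closed; open now [(0,4) g=3 f=11, (0,5) g=2 f=11, (0,6) g=1 f=11, (2,2) g=5 f=9, (2,5) g=2 f=9, (2,6) g=1 f=9, (3,3) g=5 f=9, (3,4) g=4 f=9]

order=[(1,4) → (2,4) → (2,3)]; open=[(0,4) g=3 f=11, (0,5) g=2 f=11, (0,6) g=1 f=11, (2,2) g=5 f=9, (2,5) g=2 f=9, (2,6) g=1 f=9, (3,3) g=5 f=9, (3,4) g=4 f=9]; closed=[(1,4), (1,5), (1,6), (2,3), (2,4)]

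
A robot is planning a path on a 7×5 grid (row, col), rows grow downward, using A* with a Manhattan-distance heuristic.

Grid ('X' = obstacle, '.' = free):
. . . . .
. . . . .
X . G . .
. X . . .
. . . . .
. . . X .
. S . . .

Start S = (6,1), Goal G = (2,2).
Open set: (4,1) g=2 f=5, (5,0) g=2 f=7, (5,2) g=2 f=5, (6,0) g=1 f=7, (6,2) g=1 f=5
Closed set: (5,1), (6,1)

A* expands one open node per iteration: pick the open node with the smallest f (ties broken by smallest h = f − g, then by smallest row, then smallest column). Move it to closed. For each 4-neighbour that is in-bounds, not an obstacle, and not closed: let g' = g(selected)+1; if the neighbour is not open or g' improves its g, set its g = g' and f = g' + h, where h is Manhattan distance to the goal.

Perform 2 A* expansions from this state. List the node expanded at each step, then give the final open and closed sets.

step 1: expand (4,1) (f=5, h=3) → closed; open now [(4,0) g=3 f=7, (4,2) g=3 f=5, (5,0) g=2 f=7, (5,2) g=2 f=5, (6,0) g=1 f=7, (6,2) g=1 f=5]
step 2: expand (4,2) (f=5, h=2) → closed; open now [(3,2) g=4 f=5, (4,0) g=3 f=7, (4,3) g=4 f=7, (5,0) g=2 f=7, (5,2) g=2 f=5, (6,0) g=1 f=7, (6,2) g=1 f=5]

order=[(4,1) → (4,2)]; open=[(3,2) g=4 f=5, (4,0) g=3 f=7, (4,3) g=4 f=7, (5,0) g=2 f=7, (5,2) g=2 f=5, (6,0) g=1 f=7, (6,2) g=1 f=5]; closed=[(4,1), (4,2), (5,1), (6,1)]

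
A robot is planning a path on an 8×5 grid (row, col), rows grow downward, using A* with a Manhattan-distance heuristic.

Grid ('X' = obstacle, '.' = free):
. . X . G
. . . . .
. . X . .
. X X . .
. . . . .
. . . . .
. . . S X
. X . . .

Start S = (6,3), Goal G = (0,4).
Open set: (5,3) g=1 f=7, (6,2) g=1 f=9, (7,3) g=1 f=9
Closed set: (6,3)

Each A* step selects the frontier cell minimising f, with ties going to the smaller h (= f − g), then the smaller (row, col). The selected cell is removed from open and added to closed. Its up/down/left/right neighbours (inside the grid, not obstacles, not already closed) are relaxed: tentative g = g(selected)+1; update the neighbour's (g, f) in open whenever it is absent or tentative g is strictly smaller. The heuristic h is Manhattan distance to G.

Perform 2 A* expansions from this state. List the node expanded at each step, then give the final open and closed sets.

order=[(5,3) → (4,3)]; open=[(3,3) g=3 f=7, (4,2) g=3 f=9, (4,4) g=3 f=7, (5,2) g=2 f=9, (5,4) g=2 f=7, (6,2) g=1 f=9, (7,3) g=1 f=9]; closed=[(4,3), (5,3), (6,3)]

step 1: expand (5,3) (f=7, h=6) → closed; open now [(4,3) g=2 f=7, (5,2) g=2 f=9, (5,4) g=2 f=7, (6,2) g=1 f=9, (7,3) g=1 f=9]
step 2: expand (4,3) (f=7, h=5) → closed; open now [(3,3) g=3 f=7, (4,2) g=3 f=9, (4,4) g=3 f=7, (5,2) g=2 f=9, (5,4) g=2 f=7, (6,2) g=1 f=9, (7,3) g=1 f=9]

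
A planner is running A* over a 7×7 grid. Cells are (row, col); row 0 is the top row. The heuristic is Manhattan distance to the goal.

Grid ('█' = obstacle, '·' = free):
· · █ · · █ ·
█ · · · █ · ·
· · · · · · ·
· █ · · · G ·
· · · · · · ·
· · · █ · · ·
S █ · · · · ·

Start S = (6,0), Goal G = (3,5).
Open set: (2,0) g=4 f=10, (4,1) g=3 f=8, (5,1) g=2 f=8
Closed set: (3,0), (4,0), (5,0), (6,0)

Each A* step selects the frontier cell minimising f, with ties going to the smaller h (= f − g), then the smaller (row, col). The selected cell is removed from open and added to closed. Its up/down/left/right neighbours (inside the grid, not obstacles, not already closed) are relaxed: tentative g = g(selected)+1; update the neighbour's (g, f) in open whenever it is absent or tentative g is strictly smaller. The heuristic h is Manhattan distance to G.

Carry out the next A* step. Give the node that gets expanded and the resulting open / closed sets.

step 1: expand (4,1) (f=8, h=5) → closed; open now [(2,0) g=4 f=10, (4,2) g=4 f=8, (5,1) g=2 f=8]

expanded=(4,1); open=[(2,0) g=4 f=10, (4,2) g=4 f=8, (5,1) g=2 f=8]; closed=[(3,0), (4,0), (4,1), (5,0), (6,0)]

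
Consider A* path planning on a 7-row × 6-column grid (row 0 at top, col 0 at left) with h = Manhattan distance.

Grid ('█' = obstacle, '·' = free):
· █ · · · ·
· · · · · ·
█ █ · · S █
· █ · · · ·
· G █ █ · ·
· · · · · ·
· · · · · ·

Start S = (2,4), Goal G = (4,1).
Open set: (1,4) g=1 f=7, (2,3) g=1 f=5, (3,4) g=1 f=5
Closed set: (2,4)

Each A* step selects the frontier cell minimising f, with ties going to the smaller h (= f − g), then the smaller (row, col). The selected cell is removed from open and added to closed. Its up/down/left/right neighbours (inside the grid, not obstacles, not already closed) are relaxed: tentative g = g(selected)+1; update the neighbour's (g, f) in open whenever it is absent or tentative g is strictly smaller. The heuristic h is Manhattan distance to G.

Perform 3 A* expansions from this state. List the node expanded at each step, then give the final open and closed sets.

order=[(2,3) → (2,2) → (3,2)]; open=[(1,2) g=3 f=7, (1,3) g=2 f=7, (1,4) g=1 f=7, (3,3) g=2 f=5, (3,4) g=1 f=5]; closed=[(2,2), (2,3), (2,4), (3,2)]

step 1: expand (2,3) (f=5, h=4) → closed; open now [(1,3) g=2 f=7, (1,4) g=1 f=7, (2,2) g=2 f=5, (3,3) g=2 f=5, (3,4) g=1 f=5]
step 2: expand (2,2) (f=5, h=3) → closed; open now [(1,2) g=3 f=7, (1,3) g=2 f=7, (1,4) g=1 f=7, (3,2) g=3 f=5, (3,3) g=2 f=5, (3,4) g=1 f=5]
step 3: expand (3,2) (f=5, h=2) → closed; open now [(1,2) g=3 f=7, (1,3) g=2 f=7, (1,4) g=1 f=7, (3,3) g=2 f=5, (3,4) g=1 f=5]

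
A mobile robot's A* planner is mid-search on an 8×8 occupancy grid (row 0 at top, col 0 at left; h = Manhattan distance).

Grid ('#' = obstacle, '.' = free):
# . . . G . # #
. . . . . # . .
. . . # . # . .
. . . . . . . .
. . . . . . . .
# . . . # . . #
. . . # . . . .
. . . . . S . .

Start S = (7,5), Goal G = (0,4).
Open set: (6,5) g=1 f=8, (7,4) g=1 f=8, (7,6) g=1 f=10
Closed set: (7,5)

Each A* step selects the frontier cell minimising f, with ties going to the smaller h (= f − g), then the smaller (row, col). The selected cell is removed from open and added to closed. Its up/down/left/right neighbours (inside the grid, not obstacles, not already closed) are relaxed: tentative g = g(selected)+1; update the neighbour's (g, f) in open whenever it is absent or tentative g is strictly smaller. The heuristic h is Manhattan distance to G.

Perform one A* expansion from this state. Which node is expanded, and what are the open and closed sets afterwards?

step 1: expand (6,5) (f=8, h=7) → closed; open now [(5,5) g=2 f=8, (6,4) g=2 f=8, (6,6) g=2 f=10, (7,4) g=1 f=8, (7,6) g=1 f=10]

expanded=(6,5); open=[(5,5) g=2 f=8, (6,4) g=2 f=8, (6,6) g=2 f=10, (7,4) g=1 f=8, (7,6) g=1 f=10]; closed=[(6,5), (7,5)]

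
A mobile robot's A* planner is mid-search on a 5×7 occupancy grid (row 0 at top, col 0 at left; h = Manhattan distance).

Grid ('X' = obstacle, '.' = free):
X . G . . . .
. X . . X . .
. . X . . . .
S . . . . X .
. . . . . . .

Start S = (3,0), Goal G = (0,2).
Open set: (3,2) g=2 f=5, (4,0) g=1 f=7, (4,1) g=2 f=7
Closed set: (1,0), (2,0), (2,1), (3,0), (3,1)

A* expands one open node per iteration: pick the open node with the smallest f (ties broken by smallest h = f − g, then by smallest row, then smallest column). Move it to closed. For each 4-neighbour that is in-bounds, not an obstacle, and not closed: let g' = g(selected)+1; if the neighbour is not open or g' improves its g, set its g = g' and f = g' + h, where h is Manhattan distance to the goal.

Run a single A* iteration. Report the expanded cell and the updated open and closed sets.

step 1: expand (3,2) (f=5, h=3) → closed; open now [(3,3) g=3 f=7, (4,0) g=1 f=7, (4,1) g=2 f=7, (4,2) g=3 f=7]

expanded=(3,2); open=[(3,3) g=3 f=7, (4,0) g=1 f=7, (4,1) g=2 f=7, (4,2) g=3 f=7]; closed=[(1,0), (2,0), (2,1), (3,0), (3,1), (3,2)]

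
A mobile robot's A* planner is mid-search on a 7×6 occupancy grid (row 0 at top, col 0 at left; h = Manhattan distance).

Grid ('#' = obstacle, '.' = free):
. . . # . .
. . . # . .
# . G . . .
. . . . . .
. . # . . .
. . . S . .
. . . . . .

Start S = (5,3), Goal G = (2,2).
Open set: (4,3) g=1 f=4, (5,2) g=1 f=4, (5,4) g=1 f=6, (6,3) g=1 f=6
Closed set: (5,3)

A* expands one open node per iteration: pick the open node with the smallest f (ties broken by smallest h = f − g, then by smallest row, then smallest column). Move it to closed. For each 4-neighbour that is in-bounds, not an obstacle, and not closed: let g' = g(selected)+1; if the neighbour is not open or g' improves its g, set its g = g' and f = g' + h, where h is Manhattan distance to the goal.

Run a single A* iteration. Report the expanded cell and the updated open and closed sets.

expanded=(4,3); open=[(3,3) g=2 f=4, (4,4) g=2 f=6, (5,2) g=1 f=4, (5,4) g=1 f=6, (6,3) g=1 f=6]; closed=[(4,3), (5,3)]

step 1: expand (4,3) (f=4, h=3) → closed; open now [(3,3) g=2 f=4, (4,4) g=2 f=6, (5,2) g=1 f=4, (5,4) g=1 f=6, (6,3) g=1 f=6]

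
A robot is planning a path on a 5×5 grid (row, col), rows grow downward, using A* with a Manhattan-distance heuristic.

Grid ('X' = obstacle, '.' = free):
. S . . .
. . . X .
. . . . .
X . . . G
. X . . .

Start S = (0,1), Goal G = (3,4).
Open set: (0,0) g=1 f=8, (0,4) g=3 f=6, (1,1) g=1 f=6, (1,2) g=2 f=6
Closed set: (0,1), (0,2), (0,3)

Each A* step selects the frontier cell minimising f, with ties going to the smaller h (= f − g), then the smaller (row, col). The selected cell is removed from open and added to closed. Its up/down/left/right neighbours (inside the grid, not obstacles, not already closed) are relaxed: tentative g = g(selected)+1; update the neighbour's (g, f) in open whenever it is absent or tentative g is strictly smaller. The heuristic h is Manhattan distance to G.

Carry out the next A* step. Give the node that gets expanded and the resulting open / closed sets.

expanded=(0,4); open=[(0,0) g=1 f=8, (1,1) g=1 f=6, (1,2) g=2 f=6, (1,4) g=4 f=6]; closed=[(0,1), (0,2), (0,3), (0,4)]

step 1: expand (0,4) (f=6, h=3) → closed; open now [(0,0) g=1 f=8, (1,1) g=1 f=6, (1,2) g=2 f=6, (1,4) g=4 f=6]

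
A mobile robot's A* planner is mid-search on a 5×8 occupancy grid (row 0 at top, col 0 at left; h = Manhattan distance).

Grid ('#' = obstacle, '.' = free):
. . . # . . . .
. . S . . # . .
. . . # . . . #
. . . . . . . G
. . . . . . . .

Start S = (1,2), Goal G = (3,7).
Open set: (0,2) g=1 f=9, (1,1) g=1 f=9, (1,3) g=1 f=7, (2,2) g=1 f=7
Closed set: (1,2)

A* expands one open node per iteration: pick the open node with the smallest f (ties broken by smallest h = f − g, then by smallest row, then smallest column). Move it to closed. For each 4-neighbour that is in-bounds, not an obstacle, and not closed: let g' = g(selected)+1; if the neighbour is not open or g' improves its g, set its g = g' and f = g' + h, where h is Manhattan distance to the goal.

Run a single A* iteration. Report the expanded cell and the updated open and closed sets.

step 1: expand (1,3) (f=7, h=6) → closed; open now [(0,2) g=1 f=9, (1,1) g=1 f=9, (1,4) g=2 f=7, (2,2) g=1 f=7]

expanded=(1,3); open=[(0,2) g=1 f=9, (1,1) g=1 f=9, (1,4) g=2 f=7, (2,2) g=1 f=7]; closed=[(1,2), (1,3)]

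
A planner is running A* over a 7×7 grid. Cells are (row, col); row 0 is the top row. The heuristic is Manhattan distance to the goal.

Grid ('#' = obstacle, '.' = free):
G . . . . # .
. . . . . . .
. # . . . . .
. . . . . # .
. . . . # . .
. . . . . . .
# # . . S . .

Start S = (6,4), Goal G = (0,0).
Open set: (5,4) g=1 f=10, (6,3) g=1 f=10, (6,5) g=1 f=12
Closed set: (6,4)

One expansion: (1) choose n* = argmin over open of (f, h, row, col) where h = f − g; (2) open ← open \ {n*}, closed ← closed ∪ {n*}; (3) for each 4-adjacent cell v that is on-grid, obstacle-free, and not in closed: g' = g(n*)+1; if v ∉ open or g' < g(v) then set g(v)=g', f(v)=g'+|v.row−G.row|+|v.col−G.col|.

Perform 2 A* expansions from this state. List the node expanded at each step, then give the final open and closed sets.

order=[(5,4) → (5,3)]; open=[(4,3) g=3 f=10, (5,2) g=3 f=10, (5,5) g=2 f=12, (6,3) g=1 f=10, (6,5) g=1 f=12]; closed=[(5,3), (5,4), (6,4)]

step 1: expand (5,4) (f=10, h=9) → closed; open now [(5,3) g=2 f=10, (5,5) g=2 f=12, (6,3) g=1 f=10, (6,5) g=1 f=12]
step 2: expand (5,3) (f=10, h=8) → closed; open now [(4,3) g=3 f=10, (5,2) g=3 f=10, (5,5) g=2 f=12, (6,3) g=1 f=10, (6,5) g=1 f=12]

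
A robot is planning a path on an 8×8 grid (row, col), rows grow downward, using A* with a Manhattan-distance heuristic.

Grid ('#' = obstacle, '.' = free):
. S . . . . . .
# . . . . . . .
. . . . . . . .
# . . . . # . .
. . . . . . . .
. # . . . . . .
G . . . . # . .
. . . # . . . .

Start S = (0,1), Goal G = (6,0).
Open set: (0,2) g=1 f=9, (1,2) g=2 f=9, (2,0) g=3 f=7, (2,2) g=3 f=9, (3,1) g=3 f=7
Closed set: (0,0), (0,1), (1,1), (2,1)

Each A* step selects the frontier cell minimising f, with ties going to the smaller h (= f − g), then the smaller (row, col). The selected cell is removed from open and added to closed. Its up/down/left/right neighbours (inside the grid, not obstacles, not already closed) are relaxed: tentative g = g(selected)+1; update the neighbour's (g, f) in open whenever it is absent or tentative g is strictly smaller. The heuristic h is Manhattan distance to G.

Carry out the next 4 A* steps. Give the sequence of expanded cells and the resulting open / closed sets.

step 1: expand (2,0) (f=7, h=4) → closed; open now [(0,2) g=1 f=9, (1,2) g=2 f=9, (2,2) g=3 f=9, (3,1) g=3 f=7]
step 2: expand (3,1) (f=7, h=4) → closed; open now [(0,2) g=1 f=9, (1,2) g=2 f=9, (2,2) g=3 f=9, (3,2) g=4 f=9, (4,1) g=4 f=7]
step 3: expand (4,1) (f=7, h=3) → closed; open now [(0,2) g=1 f=9, (1,2) g=2 f=9, (2,2) g=3 f=9, (3,2) g=4 f=9, (4,0) g=5 f=7, (4,2) g=5 f=9]
step 4: expand (4,0) (f=7, h=2) → closed; open now [(0,2) g=1 f=9, (1,2) g=2 f=9, (2,2) g=3 f=9, (3,2) g=4 f=9, (4,2) g=5 f=9, (5,0) g=6 f=7]

order=[(2,0) → (3,1) → (4,1) → (4,0)]; open=[(0,2) g=1 f=9, (1,2) g=2 f=9, (2,2) g=3 f=9, (3,2) g=4 f=9, (4,2) g=5 f=9, (5,0) g=6 f=7]; closed=[(0,0), (0,1), (1,1), (2,0), (2,1), (3,1), (4,0), (4,1)]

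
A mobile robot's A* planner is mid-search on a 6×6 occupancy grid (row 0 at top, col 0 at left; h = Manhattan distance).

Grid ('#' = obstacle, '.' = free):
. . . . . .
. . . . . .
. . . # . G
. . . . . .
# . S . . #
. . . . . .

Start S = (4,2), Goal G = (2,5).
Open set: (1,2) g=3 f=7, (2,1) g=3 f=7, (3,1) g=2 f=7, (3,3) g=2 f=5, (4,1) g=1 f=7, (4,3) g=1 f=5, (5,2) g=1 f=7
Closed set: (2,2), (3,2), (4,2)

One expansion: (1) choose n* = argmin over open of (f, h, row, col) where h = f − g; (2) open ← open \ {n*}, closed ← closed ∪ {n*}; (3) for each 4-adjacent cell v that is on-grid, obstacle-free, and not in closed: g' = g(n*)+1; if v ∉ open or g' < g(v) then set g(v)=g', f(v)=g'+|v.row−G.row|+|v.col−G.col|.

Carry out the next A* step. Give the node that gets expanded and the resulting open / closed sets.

step 1: expand (3,3) (f=5, h=3) → closed; open now [(1,2) g=3 f=7, (2,1) g=3 f=7, (3,1) g=2 f=7, (3,4) g=3 f=5, (4,1) g=1 f=7, (4,3) g=1 f=5, (5,2) g=1 f=7]

expanded=(3,3); open=[(1,2) g=3 f=7, (2,1) g=3 f=7, (3,1) g=2 f=7, (3,4) g=3 f=5, (4,1) g=1 f=7, (4,3) g=1 f=5, (5,2) g=1 f=7]; closed=[(2,2), (3,2), (3,3), (4,2)]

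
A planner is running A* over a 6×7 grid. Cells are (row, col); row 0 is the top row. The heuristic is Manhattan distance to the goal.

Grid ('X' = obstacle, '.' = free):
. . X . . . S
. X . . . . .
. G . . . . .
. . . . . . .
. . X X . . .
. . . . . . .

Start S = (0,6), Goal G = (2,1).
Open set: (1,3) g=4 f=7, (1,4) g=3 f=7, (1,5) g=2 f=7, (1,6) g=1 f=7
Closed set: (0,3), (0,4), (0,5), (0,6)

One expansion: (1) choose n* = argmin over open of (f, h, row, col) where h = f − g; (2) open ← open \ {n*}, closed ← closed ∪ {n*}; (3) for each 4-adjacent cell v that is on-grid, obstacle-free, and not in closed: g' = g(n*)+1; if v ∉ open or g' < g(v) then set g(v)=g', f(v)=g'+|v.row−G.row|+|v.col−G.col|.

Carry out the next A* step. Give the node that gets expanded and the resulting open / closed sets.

step 1: expand (1,3) (f=7, h=3) → closed; open now [(1,2) g=5 f=7, (1,4) g=3 f=7, (1,5) g=2 f=7, (1,6) g=1 f=7, (2,3) g=5 f=7]

expanded=(1,3); open=[(1,2) g=5 f=7, (1,4) g=3 f=7, (1,5) g=2 f=7, (1,6) g=1 f=7, (2,3) g=5 f=7]; closed=[(0,3), (0,4), (0,5), (0,6), (1,3)]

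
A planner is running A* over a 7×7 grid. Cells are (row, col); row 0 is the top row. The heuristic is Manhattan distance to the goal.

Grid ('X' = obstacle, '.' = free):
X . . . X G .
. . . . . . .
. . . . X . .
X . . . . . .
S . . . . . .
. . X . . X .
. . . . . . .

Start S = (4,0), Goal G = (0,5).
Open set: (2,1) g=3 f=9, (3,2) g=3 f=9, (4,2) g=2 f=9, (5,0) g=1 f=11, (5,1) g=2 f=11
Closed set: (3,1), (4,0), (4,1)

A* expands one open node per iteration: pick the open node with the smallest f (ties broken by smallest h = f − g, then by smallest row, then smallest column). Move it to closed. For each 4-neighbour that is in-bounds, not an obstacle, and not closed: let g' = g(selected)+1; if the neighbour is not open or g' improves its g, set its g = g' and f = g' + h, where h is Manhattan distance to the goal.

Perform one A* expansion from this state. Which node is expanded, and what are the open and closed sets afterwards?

expanded=(2,1); open=[(1,1) g=4 f=9, (2,0) g=4 f=11, (2,2) g=4 f=9, (3,2) g=3 f=9, (4,2) g=2 f=9, (5,0) g=1 f=11, (5,1) g=2 f=11]; closed=[(2,1), (3,1), (4,0), (4,1)]

step 1: expand (2,1) (f=9, h=6) → closed; open now [(1,1) g=4 f=9, (2,0) g=4 f=11, (2,2) g=4 f=9, (3,2) g=3 f=9, (4,2) g=2 f=9, (5,0) g=1 f=11, (5,1) g=2 f=11]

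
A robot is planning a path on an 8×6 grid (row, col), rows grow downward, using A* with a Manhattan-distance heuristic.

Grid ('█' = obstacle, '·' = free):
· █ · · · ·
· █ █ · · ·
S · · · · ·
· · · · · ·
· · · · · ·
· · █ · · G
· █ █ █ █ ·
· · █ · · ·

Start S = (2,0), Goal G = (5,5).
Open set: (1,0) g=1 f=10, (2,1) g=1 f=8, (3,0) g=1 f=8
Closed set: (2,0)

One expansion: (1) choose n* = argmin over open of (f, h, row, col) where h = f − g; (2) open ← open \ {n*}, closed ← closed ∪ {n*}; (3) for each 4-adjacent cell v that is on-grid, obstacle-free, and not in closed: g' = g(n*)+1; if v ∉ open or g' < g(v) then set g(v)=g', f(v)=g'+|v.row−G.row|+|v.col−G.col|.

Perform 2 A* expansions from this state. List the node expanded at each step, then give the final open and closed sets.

order=[(2,1) → (2,2)]; open=[(1,0) g=1 f=10, (2,3) g=3 f=8, (3,0) g=1 f=8, (3,1) g=2 f=8, (3,2) g=3 f=8]; closed=[(2,0), (2,1), (2,2)]

step 1: expand (2,1) (f=8, h=7) → closed; open now [(1,0) g=1 f=10, (2,2) g=2 f=8, (3,0) g=1 f=8, (3,1) g=2 f=8]
step 2: expand (2,2) (f=8, h=6) → closed; open now [(1,0) g=1 f=10, (2,3) g=3 f=8, (3,0) g=1 f=8, (3,1) g=2 f=8, (3,2) g=3 f=8]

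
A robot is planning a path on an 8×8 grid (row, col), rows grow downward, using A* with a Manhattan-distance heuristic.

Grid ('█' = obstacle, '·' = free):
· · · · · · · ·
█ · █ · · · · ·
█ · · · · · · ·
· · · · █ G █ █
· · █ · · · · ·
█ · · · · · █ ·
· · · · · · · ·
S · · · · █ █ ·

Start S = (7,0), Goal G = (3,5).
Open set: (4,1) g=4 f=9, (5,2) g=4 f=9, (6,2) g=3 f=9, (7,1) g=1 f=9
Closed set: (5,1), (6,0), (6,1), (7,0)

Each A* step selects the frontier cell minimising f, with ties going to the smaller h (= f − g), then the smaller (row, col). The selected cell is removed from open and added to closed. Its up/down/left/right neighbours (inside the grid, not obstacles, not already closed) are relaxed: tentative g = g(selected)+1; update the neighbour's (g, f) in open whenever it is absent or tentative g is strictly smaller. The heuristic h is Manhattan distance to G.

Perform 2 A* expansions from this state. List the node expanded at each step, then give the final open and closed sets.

order=[(4,1) → (3,1)]; open=[(2,1) g=6 f=11, (3,0) g=6 f=11, (3,2) g=6 f=9, (4,0) g=5 f=11, (5,2) g=4 f=9, (6,2) g=3 f=9, (7,1) g=1 f=9]; closed=[(3,1), (4,1), (5,1), (6,0), (6,1), (7,0)]

step 1: expand (4,1) (f=9, h=5) → closed; open now [(3,1) g=5 f=9, (4,0) g=5 f=11, (5,2) g=4 f=9, (6,2) g=3 f=9, (7,1) g=1 f=9]
step 2: expand (3,1) (f=9, h=4) → closed; open now [(2,1) g=6 f=11, (3,0) g=6 f=11, (3,2) g=6 f=9, (4,0) g=5 f=11, (5,2) g=4 f=9, (6,2) g=3 f=9, (7,1) g=1 f=9]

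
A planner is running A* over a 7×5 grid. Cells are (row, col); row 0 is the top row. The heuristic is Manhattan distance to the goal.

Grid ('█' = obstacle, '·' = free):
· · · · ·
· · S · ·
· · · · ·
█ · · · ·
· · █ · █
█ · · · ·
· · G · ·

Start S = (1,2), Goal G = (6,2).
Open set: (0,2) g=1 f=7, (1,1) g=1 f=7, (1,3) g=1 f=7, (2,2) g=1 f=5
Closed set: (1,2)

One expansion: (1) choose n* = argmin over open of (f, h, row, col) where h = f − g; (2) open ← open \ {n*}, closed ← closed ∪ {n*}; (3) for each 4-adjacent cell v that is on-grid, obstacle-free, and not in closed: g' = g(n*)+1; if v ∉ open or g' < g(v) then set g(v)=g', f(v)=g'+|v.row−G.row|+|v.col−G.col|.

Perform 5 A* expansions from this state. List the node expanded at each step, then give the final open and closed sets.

order=[(2,2) → (3,2) → (3,1) → (4,1) → (5,1)]; open=[(0,2) g=1 f=7, (1,1) g=1 f=7, (1,3) g=1 f=7, (2,1) g=2 f=7, (2,3) g=2 f=7, (3,3) g=3 f=7, (4,0) g=5 f=9, (5,2) g=6 f=7, (6,1) g=6 f=7]; closed=[(1,2), (2,2), (3,1), (3,2), (4,1), (5,1)]

step 1: expand (2,2) (f=5, h=4) → closed; open now [(0,2) g=1 f=7, (1,1) g=1 f=7, (1,3) g=1 f=7, (2,1) g=2 f=7, (2,3) g=2 f=7, (3,2) g=2 f=5]
step 2: expand (3,2) (f=5, h=3) → closed; open now [(0,2) g=1 f=7, (1,1) g=1 f=7, (1,3) g=1 f=7, (2,1) g=2 f=7, (2,3) g=2 f=7, (3,1) g=3 f=7, (3,3) g=3 f=7]
step 3: expand (3,1) (f=7, h=4) → closed; open now [(0,2) g=1 f=7, (1,1) g=1 f=7, (1,3) g=1 f=7, (2,1) g=2 f=7, (2,3) g=2 f=7, (3,3) g=3 f=7, (4,1) g=4 f=7]
step 4: expand (4,1) (f=7, h=3) → closed; open now [(0,2) g=1 f=7, (1,1) g=1 f=7, (1,3) g=1 f=7, (2,1) g=2 f=7, (2,3) g=2 f=7, (3,3) g=3 f=7, (4,0) g=5 f=9, (5,1) g=5 f=7]
step 5: expand (5,1) (f=7, h=2) → closed; open now [(0,2) g=1 f=7, (1,1) g=1 f=7, (1,3) g=1 f=7, (2,1) g=2 f=7, (2,3) g=2 f=7, (3,3) g=3 f=7, (4,0) g=5 f=9, (5,2) g=6 f=7, (6,1) g=6 f=7]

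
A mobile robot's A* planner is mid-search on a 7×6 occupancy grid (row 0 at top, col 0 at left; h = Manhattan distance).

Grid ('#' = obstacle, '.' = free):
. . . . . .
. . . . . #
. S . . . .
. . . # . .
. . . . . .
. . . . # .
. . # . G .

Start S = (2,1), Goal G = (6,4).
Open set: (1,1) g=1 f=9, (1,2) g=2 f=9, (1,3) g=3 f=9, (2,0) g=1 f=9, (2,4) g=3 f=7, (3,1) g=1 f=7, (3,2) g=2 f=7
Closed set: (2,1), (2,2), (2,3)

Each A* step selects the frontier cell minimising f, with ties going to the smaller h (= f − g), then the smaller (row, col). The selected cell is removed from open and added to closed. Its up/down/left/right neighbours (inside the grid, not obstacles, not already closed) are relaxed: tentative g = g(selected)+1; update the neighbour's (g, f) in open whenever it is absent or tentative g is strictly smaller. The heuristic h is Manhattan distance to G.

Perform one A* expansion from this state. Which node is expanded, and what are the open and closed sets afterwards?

expanded=(2,4); open=[(1,1) g=1 f=9, (1,2) g=2 f=9, (1,3) g=3 f=9, (1,4) g=4 f=9, (2,0) g=1 f=9, (2,5) g=4 f=9, (3,1) g=1 f=7, (3,2) g=2 f=7, (3,4) g=4 f=7]; closed=[(2,1), (2,2), (2,3), (2,4)]

step 1: expand (2,4) (f=7, h=4) → closed; open now [(1,1) g=1 f=9, (1,2) g=2 f=9, (1,3) g=3 f=9, (1,4) g=4 f=9, (2,0) g=1 f=9, (2,5) g=4 f=9, (3,1) g=1 f=7, (3,2) g=2 f=7, (3,4) g=4 f=7]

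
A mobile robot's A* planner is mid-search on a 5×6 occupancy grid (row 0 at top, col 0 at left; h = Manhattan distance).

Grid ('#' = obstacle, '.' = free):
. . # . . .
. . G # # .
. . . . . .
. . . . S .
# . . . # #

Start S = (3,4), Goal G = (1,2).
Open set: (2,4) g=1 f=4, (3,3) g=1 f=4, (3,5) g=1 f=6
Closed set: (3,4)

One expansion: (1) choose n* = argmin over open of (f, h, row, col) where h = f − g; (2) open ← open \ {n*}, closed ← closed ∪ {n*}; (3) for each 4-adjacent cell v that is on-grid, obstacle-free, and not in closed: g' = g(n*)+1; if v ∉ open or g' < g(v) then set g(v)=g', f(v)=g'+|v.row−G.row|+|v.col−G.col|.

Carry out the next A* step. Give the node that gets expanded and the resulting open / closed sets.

step 1: expand (2,4) (f=4, h=3) → closed; open now [(2,3) g=2 f=4, (2,5) g=2 f=6, (3,3) g=1 f=4, (3,5) g=1 f=6]

expanded=(2,4); open=[(2,3) g=2 f=4, (2,5) g=2 f=6, (3,3) g=1 f=4, (3,5) g=1 f=6]; closed=[(2,4), (3,4)]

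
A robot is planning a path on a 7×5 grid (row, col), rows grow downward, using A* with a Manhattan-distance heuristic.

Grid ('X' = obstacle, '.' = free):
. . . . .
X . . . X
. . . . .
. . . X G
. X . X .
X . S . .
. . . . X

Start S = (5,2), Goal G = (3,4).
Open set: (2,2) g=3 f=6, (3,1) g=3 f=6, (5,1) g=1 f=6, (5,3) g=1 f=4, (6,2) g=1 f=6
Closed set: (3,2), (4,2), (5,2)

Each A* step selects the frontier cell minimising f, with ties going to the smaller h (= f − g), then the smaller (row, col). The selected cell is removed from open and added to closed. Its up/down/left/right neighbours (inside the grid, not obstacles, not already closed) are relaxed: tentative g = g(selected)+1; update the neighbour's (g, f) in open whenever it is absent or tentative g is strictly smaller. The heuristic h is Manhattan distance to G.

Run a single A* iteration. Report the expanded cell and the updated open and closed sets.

expanded=(5,3); open=[(2,2) g=3 f=6, (3,1) g=3 f=6, (5,1) g=1 f=6, (5,4) g=2 f=4, (6,2) g=1 f=6, (6,3) g=2 f=6]; closed=[(3,2), (4,2), (5,2), (5,3)]

step 1: expand (5,3) (f=4, h=3) → closed; open now [(2,2) g=3 f=6, (3,1) g=3 f=6, (5,1) g=1 f=6, (5,4) g=2 f=4, (6,2) g=1 f=6, (6,3) g=2 f=6]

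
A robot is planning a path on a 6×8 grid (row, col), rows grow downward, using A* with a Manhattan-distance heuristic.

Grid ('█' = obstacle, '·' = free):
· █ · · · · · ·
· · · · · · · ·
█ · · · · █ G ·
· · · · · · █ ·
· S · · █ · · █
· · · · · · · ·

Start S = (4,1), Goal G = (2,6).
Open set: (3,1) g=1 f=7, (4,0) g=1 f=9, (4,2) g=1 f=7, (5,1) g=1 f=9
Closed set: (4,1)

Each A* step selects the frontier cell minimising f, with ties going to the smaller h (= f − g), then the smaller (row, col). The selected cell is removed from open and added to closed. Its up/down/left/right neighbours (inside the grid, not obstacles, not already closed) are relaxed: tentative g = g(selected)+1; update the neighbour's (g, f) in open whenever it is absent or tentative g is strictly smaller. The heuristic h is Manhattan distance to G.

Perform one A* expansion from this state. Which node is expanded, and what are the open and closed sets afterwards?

expanded=(3,1); open=[(2,1) g=2 f=7, (3,0) g=2 f=9, (3,2) g=2 f=7, (4,0) g=1 f=9, (4,2) g=1 f=7, (5,1) g=1 f=9]; closed=[(3,1), (4,1)]

step 1: expand (3,1) (f=7, h=6) → closed; open now [(2,1) g=2 f=7, (3,0) g=2 f=9, (3,2) g=2 f=7, (4,0) g=1 f=9, (4,2) g=1 f=7, (5,1) g=1 f=9]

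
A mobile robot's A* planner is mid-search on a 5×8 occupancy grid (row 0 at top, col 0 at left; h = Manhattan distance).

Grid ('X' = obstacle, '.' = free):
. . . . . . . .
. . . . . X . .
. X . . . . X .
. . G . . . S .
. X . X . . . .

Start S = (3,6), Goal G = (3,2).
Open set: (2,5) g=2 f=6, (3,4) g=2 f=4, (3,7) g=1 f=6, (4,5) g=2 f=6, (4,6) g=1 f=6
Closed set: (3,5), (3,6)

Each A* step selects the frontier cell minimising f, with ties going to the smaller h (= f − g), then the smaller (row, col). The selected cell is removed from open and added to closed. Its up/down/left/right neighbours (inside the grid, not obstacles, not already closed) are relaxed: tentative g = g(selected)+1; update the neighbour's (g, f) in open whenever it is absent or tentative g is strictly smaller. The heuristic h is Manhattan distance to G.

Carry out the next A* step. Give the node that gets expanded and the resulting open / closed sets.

step 1: expand (3,4) (f=4, h=2) → closed; open now [(2,4) g=3 f=6, (2,5) g=2 f=6, (3,3) g=3 f=4, (3,7) g=1 f=6, (4,4) g=3 f=6, (4,5) g=2 f=6, (4,6) g=1 f=6]

expanded=(3,4); open=[(2,4) g=3 f=6, (2,5) g=2 f=6, (3,3) g=3 f=4, (3,7) g=1 f=6, (4,4) g=3 f=6, (4,5) g=2 f=6, (4,6) g=1 f=6]; closed=[(3,4), (3,5), (3,6)]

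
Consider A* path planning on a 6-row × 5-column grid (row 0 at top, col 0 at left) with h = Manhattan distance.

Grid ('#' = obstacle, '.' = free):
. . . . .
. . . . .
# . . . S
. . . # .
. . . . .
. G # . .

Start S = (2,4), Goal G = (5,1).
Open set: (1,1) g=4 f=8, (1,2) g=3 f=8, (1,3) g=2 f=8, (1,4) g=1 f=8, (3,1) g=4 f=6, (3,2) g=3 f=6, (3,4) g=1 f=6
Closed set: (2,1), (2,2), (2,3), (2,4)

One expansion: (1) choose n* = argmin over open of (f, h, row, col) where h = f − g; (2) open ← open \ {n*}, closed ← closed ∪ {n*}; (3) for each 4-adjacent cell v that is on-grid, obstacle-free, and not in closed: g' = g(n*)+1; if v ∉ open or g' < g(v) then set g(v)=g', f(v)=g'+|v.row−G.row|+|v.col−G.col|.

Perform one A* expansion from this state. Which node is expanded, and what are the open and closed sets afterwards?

expanded=(3,1); open=[(1,1) g=4 f=8, (1,2) g=3 f=8, (1,3) g=2 f=8, (1,4) g=1 f=8, (3,0) g=5 f=8, (3,2) g=3 f=6, (3,4) g=1 f=6, (4,1) g=5 f=6]; closed=[(2,1), (2,2), (2,3), (2,4), (3,1)]

step 1: expand (3,1) (f=6, h=2) → closed; open now [(1,1) g=4 f=8, (1,2) g=3 f=8, (1,3) g=2 f=8, (1,4) g=1 f=8, (3,0) g=5 f=8, (3,2) g=3 f=6, (3,4) g=1 f=6, (4,1) g=5 f=6]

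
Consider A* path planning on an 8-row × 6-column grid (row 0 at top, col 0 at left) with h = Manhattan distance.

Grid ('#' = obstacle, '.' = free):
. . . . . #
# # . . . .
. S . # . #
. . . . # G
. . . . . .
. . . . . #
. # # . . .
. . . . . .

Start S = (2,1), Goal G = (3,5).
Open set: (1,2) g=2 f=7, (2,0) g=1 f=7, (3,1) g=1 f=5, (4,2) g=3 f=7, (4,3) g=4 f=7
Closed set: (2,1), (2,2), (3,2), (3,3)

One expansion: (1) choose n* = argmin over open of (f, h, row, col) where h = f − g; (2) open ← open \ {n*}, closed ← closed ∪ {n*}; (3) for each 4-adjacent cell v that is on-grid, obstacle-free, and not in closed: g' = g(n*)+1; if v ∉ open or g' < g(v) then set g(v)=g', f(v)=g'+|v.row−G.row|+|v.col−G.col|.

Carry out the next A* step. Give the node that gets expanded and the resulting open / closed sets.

expanded=(3,1); open=[(1,2) g=2 f=7, (2,0) g=1 f=7, (3,0) g=2 f=7, (4,1) g=2 f=7, (4,2) g=3 f=7, (4,3) g=4 f=7]; closed=[(2,1), (2,2), (3,1), (3,2), (3,3)]

step 1: expand (3,1) (f=5, h=4) → closed; open now [(1,2) g=2 f=7, (2,0) g=1 f=7, (3,0) g=2 f=7, (4,1) g=2 f=7, (4,2) g=3 f=7, (4,3) g=4 f=7]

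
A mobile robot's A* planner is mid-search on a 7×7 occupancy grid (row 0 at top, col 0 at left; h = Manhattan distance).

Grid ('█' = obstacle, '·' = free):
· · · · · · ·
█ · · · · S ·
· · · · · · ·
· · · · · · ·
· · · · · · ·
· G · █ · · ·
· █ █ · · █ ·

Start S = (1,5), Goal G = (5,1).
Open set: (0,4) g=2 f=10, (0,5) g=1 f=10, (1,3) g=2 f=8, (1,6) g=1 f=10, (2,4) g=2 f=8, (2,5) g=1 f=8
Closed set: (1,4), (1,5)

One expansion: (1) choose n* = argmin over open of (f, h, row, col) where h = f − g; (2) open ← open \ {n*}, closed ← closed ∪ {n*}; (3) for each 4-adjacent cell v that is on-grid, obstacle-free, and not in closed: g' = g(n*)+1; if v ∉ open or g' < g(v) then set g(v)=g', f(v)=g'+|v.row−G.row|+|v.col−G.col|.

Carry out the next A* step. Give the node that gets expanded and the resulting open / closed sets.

expanded=(1,3); open=[(0,3) g=3 f=10, (0,4) g=2 f=10, (0,5) g=1 f=10, (1,2) g=3 f=8, (1,6) g=1 f=10, (2,3) g=3 f=8, (2,4) g=2 f=8, (2,5) g=1 f=8]; closed=[(1,3), (1,4), (1,5)]

step 1: expand (1,3) (f=8, h=6) → closed; open now [(0,3) g=3 f=10, (0,4) g=2 f=10, (0,5) g=1 f=10, (1,2) g=3 f=8, (1,6) g=1 f=10, (2,3) g=3 f=8, (2,4) g=2 f=8, (2,5) g=1 f=8]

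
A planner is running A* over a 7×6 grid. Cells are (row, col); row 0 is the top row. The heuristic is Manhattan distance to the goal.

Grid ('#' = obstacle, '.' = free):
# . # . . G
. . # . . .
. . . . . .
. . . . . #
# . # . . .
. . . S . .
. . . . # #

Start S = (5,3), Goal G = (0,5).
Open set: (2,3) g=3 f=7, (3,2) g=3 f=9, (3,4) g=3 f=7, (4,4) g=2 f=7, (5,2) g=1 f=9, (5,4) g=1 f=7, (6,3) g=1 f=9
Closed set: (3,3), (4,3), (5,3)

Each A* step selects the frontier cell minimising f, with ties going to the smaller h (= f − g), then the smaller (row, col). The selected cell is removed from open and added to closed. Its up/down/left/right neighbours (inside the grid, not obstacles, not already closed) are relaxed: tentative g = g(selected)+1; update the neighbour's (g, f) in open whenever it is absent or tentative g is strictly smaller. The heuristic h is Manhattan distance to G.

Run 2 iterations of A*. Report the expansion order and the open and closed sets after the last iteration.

order=[(2,3) → (1,3)]; open=[(0,3) g=5 f=7, (1,4) g=5 f=7, (2,2) g=4 f=9, (2,4) g=4 f=7, (3,2) g=3 f=9, (3,4) g=3 f=7, (4,4) g=2 f=7, (5,2) g=1 f=9, (5,4) g=1 f=7, (6,3) g=1 f=9]; closed=[(1,3), (2,3), (3,3), (4,3), (5,3)]

step 1: expand (2,3) (f=7, h=4) → closed; open now [(1,3) g=4 f=7, (2,2) g=4 f=9, (2,4) g=4 f=7, (3,2) g=3 f=9, (3,4) g=3 f=7, (4,4) g=2 f=7, (5,2) g=1 f=9, (5,4) g=1 f=7, (6,3) g=1 f=9]
step 2: expand (1,3) (f=7, h=3) → closed; open now [(0,3) g=5 f=7, (1,4) g=5 f=7, (2,2) g=4 f=9, (2,4) g=4 f=7, (3,2) g=3 f=9, (3,4) g=3 f=7, (4,4) g=2 f=7, (5,2) g=1 f=9, (5,4) g=1 f=7, (6,3) g=1 f=9]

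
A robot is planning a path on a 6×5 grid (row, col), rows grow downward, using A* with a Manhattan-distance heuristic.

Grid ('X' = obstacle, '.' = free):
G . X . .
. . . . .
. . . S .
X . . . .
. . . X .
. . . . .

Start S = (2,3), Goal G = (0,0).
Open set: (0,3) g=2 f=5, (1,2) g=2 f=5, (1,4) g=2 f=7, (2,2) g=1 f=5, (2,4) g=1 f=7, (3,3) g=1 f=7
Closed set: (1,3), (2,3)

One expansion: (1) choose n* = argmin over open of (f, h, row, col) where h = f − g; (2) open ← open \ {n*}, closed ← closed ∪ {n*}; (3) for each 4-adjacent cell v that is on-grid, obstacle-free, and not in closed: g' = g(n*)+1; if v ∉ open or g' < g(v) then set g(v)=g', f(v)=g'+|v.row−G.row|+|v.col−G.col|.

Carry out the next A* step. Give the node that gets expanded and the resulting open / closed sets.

expanded=(0,3); open=[(0,4) g=3 f=7, (1,2) g=2 f=5, (1,4) g=2 f=7, (2,2) g=1 f=5, (2,4) g=1 f=7, (3,3) g=1 f=7]; closed=[(0,3), (1,3), (2,3)]

step 1: expand (0,3) (f=5, h=3) → closed; open now [(0,4) g=3 f=7, (1,2) g=2 f=5, (1,4) g=2 f=7, (2,2) g=1 f=5, (2,4) g=1 f=7, (3,3) g=1 f=7]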